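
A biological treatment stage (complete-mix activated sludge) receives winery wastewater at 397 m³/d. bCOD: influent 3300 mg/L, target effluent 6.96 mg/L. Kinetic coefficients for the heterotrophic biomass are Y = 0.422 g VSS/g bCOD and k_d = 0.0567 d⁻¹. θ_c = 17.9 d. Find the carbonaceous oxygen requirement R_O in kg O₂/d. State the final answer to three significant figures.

The observed yield is Y_obs = Y/(1 + k_d·θ_c) = 0.422 / (1 + 0.0567 × 17.9) = 0.422 / 2.015 = 0.2094 g VSS per g bCOD removed.
Q·(S₀ − S) = 397 × (3300 − 6.96) × 10⁻³ = 1307 kg/d removed.
Net sludge production P_X = 0.2094 × 1307 = 273.8 kg VSS/d.
R_O = Q·(S₀ − S) − 1.42·P_X = 1307 − 1.42 × 273.8 = 918.5 kg O₂/d.

R_O ≈ 919 kg O₂/d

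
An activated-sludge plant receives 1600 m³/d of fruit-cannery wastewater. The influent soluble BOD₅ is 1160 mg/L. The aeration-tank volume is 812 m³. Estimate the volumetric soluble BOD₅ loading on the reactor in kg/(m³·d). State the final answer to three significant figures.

L_v = Q S₀ / V = 1600 × 1160 × 10⁻³ / 812.0 = 2.286 kg/(m³·d).

L_v ≈ 2.29 kg soluble BOD₅/(m³·d)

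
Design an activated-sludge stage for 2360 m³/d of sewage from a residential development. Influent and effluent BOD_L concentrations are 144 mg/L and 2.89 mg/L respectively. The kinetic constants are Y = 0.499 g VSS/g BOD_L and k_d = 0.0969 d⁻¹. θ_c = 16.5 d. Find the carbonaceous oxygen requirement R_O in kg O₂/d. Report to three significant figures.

Correct the yield for decay: Y_obs = Y/(1 + k_d θ_c) = 0.499 / (1 + 0.0969 × 16.5) = 0.499 / 2.599 = 0.1920.
Substrate removed = Q·(S₀ − S) = 2360 m³/d × (144 − 2.89) g/m³ = 3.33×10^5 g/d = 333.0 kg/d.
P_X = Y_obs·Q·(S₀ − S) = 0.1920 × 333.0 = 63.94 kg VSS/d.
R_O = Q·(S₀ − S) − 1.42·P_X = 333.0 − 1.42 × 63.94 = 242.2 kg O₂/d.

R_O ≈ 242 kg O₂/d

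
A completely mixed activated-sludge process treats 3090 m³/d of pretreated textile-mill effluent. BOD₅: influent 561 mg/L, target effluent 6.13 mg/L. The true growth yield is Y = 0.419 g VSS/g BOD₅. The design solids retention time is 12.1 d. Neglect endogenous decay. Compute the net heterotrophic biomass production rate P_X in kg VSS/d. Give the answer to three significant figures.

No decay correction is needed, so Y_obs = Y = 0.419.
Q·(S₀ − S) = 3090 × (561 − 6.13) × 10⁻³ = 1715 kg/d removed.
P_X = Y_obs · Q(S₀ − S) = 0.4190 × 1715 = 718.4 kg VSS/d.

P_X ≈ 718 kg VSS/d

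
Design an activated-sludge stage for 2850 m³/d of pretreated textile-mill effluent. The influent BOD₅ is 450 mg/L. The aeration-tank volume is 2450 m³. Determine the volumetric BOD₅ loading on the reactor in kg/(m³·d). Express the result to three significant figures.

L_v ≈ 0.523 kg BOD₅/(m³·d)

Volumetric loading L_v = Q·S₀ / V = 2850 × 450 g/m³ / 2450 m³ = 523.5 g/(m³·d) = 0.5235 kg BOD₅/(m³·d).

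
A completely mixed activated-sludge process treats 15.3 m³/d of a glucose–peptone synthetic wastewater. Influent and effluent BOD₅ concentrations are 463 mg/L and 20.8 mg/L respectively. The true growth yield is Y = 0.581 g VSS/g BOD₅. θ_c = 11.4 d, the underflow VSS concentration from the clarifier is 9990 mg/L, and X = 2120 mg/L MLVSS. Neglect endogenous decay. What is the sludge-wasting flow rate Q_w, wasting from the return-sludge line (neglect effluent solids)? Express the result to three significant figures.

With k_d = 0 the design equation reduces to V = Y Q (S₀−S) θ_c / X = 0.581 × 15.3 × (463 − 20.8) × 11.4 / 2120 = 21.14 m³.
θ_c = V·X/(Q_w·X_r) when wasting from the recycle, so Q_w = V·X/(θ_c·X_r) = 21.14 × 2120 / (11.4 × 9990) = 0.3935 m³/d.

Q_w ≈ 0.393 m³/d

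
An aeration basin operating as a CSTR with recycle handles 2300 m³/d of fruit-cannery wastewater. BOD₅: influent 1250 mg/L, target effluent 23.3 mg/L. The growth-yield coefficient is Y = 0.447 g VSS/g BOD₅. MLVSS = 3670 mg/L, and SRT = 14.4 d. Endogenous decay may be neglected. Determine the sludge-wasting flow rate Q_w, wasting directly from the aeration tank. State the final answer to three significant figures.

Q_w ≈ 344 m³/d

With k_d = 0 the design equation reduces to V = Y Q (S₀−S) θ_c / X = 0.447 × 2300 × (1250 − 23.3) × 14.4 / 3670 = 4948 m³.
Wasting from the aeration tank: Q_w = V / θ_c = 4948 / 14.4 = 343.6 m³/d.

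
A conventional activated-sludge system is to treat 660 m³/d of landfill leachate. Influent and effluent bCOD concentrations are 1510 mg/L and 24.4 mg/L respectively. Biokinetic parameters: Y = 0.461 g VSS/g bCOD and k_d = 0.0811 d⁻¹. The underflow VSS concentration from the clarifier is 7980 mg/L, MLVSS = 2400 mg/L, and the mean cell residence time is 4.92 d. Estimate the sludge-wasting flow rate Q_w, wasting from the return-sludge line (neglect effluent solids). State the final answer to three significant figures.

Rearranging the biomass balance for a CMAS with decay, V = Y·Q·ΔS·θ_c / [X·(1+k_d θ_c)] = 0.461 × 660 × (1510 − 24.4) × 4.92 / [2400 × (1 + 0.0811 × 4.92)] = 2.22×10^6 / 3358 = 662.3 m³.
Q_w = (V·X)/(θ_c X_r) = 662.3 × 2400 / (4.92 × 7980) = 40.49 m³/d.

Q_w ≈ 40.5 m³/d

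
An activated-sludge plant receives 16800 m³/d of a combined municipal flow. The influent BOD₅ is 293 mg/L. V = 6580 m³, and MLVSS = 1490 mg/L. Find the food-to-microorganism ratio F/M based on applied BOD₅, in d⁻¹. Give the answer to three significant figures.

F/M = Q·S₀ / (V·X) = 16800 × 293 / (6580 × 1490) = 0.5021 g BOD₅·(g VSS·d)⁻¹.

F/M ≈ 0.502 d⁻¹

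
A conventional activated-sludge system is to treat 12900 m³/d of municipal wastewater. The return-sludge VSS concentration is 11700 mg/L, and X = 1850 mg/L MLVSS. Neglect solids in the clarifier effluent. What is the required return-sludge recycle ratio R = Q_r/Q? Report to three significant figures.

Solids balance on the clarifier gives (1+R)X = R·X_r, so R = X/(X_r − X) = 1850 / (11700 − 1850) = 0.1878.

R ≈ 0.188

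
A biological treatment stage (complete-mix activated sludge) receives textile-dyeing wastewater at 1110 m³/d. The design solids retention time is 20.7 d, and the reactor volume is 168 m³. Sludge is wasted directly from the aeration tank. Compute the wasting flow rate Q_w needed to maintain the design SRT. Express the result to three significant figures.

Wasting from the aeration tank: Q_w = V / θ_c = 168.0 / 20.7 = 8.116 m³/d.

Q_w ≈ 8.12 m³/d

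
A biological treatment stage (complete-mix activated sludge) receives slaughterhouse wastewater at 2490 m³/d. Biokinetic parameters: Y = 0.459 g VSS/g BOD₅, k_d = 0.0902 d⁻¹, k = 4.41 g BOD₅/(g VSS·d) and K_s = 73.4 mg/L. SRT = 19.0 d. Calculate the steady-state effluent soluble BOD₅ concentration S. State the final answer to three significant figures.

Effluent substrate depends only on kinetics and SRT: S = K_s(1 + k_d θ_c) / [θ_c(Yk − k_d) − 1] = 73.4 × (1 + 0.0902 × 19.0) / [19.0 × (0.459 × 4.41 − 0.0902) − 1] = 199.2 / 35.75 = 5.572 mg/L.

S ≈ 5.57 mg/L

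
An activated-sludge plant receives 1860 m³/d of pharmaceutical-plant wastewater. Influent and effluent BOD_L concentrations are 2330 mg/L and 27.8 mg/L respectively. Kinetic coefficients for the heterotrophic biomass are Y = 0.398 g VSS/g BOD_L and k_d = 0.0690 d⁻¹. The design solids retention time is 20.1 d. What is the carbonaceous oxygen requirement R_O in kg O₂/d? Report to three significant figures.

R_O ≈ 3270 kg O₂/d

Correct the yield for decay: Y_obs = Y/(1 + k_d θ_c) = 0.398 / (1 + 0.0690 × 20.1) = 0.398 / 2.387 = 0.1667.
Substrate removed = Q·(S₀ − S) = 1860 m³/d × (2330 − 27.8) g/m³ = 4.28×10^6 g/d = 4282 kg/d.
Biomass synthesised: P_X = Y_obs × 4282 = 714.0 kg VSS/d.
Carbonaceous O₂ demand = substrate oxidised − cell-mass equivalent = 4282 − 1.42 × 714.0 = 3268 kg O₂/d.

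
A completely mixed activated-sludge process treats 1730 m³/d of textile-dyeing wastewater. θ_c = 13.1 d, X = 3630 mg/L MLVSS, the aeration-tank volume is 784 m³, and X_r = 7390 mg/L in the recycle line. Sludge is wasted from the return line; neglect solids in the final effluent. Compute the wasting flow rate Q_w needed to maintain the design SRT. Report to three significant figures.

Wasting from the return line (neglecting effluent solids): Q_w = V·X / (θ_c·X_r) = 784.0 × 3630 / (13.1 × 7390) = 29.40 m³/d.

Q_w ≈ 29.4 m³/d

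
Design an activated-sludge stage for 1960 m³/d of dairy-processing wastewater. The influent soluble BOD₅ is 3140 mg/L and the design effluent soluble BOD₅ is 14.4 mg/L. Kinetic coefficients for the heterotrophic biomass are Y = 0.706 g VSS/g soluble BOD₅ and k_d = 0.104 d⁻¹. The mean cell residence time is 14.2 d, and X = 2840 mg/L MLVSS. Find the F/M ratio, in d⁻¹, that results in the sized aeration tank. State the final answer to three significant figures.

F/M ≈ 0.248 d⁻¹

Steady-state biomass mass balance: V·X·(1 + k_d·θ_c) = Y·Q·(S₀ − S)·θ_c, so V = 0.706 × 1960 × (3140 − 14.4) × 14.2 / [2840 × (1 + 0.104 × 14.2)] = 6.14×10^7 / 7034 = 8731 m³.
F/M = applied load / biomass = Q·S₀/(V·X) = 1960 × 3140 / (8731 × 2840) = 0.2482 d⁻¹.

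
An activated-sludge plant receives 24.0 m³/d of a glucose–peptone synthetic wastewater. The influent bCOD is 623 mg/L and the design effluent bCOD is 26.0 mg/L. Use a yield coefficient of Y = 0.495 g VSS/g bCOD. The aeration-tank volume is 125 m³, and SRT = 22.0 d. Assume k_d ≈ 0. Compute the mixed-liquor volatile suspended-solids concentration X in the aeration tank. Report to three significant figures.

X ≈ 1250 mg/L

From V·X = Y·Q·(S₀ − S)·θ_c (decay neglected): X = 0.495 × 24.0 × (623 − 26.0) × 22.0 / 125 = 1248 mg/L.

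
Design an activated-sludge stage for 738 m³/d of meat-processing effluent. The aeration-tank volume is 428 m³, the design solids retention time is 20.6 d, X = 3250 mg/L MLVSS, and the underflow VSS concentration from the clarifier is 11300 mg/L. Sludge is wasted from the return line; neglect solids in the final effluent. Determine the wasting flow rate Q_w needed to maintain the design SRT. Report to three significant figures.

Q_w ≈ 5.98 m³/d

Wasting from the return line (neglecting effluent solids): Q_w = V·X / (θ_c·X_r) = 428.0 × 3250 / (20.6 × 11300) = 5.976 m³/d.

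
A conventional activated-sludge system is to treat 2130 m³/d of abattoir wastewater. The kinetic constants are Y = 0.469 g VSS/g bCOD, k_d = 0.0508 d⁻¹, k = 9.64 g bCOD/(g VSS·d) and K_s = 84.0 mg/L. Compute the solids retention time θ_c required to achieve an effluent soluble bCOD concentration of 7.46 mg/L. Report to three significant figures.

Specific growth rate at S = 7.46 mg/L: μ = YkS/(K_s+S) = 0.469·9.64·7.46/(84.0+7.46) = 0.3688 d⁻¹.
Then 1/θ_c = μ − k_d = 0.3688 − 0.0508 = 0.3180 d⁻¹, giving θ_c = 3.145 d.

θ_c ≈ 3.14 d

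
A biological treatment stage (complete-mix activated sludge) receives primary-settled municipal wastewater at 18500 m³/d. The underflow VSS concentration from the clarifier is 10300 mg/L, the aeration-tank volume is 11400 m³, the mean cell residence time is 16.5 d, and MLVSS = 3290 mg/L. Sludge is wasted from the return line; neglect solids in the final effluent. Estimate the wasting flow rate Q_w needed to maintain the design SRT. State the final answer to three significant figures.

Q_w ≈ 221 m³/d

Q_w = (V·X)/(θ_c X_r) = 11400 × 3290 / (16.5 × 10300) = 220.7 m³/d.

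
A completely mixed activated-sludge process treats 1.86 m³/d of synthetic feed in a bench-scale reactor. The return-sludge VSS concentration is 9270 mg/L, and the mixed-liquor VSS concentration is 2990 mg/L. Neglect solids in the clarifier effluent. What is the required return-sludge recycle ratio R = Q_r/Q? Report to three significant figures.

R ≈ 0.476

R = Q_r/Q = X/(X_r − X) = 2990 / (9270 − 2990) = 0.4761.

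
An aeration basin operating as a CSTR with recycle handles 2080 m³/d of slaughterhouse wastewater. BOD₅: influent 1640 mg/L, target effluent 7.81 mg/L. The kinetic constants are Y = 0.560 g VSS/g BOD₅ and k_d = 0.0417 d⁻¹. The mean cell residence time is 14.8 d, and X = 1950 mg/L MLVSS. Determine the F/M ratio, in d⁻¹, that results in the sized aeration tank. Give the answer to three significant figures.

Rearranging the biomass balance for a CMAS with decay, V = Y·Q·ΔS·θ_c / [X·(1+k_d θ_c)] = 0.560 × 2080 × (1640 − 7.81) × 14.8 / [1950 × (1 + 0.0417 × 14.8)] = 2.81×10^7 / 3153 = 8923 m³.
F/M = applied load / biomass = Q·S₀/(V·X) = 2080 × 1640 / (8923 × 1950) = 0.1961 d⁻¹.

F/M ≈ 0.196 d⁻¹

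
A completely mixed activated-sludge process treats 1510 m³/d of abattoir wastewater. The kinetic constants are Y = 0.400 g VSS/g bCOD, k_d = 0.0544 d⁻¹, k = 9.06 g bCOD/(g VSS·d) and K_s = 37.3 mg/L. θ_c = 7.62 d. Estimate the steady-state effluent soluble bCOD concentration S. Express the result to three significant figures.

S ≈ 2.01 mg/L

From the Monod/SRT balance for a CMAS, S = K_s·(1+k_d θ_c)/[θ_c·(Y k − k_d) − 1] = 37.3 × (1 + 0.0544 × 7.62) / [7.62 × (0.400 × 9.06 − 0.0544) − 1] = 52.76 / 26.20 = 2.014 mg/L.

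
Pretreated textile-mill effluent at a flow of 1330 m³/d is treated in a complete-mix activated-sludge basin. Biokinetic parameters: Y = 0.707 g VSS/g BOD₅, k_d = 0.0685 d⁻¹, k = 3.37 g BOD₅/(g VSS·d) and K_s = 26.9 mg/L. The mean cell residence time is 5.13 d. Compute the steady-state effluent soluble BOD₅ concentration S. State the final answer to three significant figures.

Effluent substrate depends only on kinetics and SRT: S = K_s(1 + k_d θ_c) / [θ_c(Yk − k_d) − 1] = 26.9 × (1 + 0.0685 × 5.13) / [5.13 × (0.707 × 3.37 − 0.0685) − 1] = 36.35 / 10.87 = 3.344 mg/L.

S ≈ 3.34 mg/L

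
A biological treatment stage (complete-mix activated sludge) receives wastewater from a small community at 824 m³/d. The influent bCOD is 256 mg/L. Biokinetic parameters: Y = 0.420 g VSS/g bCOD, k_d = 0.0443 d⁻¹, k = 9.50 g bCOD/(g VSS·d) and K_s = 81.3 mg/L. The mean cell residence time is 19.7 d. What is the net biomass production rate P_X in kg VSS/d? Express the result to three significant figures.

P_X ≈ 46.9 kg VSS/d

From the Monod/SRT balance for a CMAS, S = K_s·(1+k_d θ_c)/[θ_c·(Y k − k_d) − 1] = 81.3 × (1 + 0.0443 × 19.7) / [19.7 × (0.420 × 9.50 − 0.0443) − 1] = 152.3 / 76.73 = 1.984 mg/L.
The observed yield is Y_obs = Y/(1 + k_d·θ_c) = 0.420 / (1 + 0.0443 × 19.7) = 0.420 / 1.873 = 0.2243 g VSS per g bCOD removed.
Q·(S₀ − S) = 824 × (256 − 1.98) × 10⁻³ = 209.3 kg/d removed.
So the net sludge growth is P_X = 0.2243 × 209.3 = 46.94 kg VSS/d.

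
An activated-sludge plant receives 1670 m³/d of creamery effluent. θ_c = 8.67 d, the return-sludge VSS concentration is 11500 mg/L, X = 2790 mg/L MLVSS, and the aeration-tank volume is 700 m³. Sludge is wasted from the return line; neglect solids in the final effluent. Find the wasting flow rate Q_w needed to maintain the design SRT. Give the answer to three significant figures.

Q_w ≈ 19.6 m³/d

Wasting from the return line (neglecting effluent solids): Q_w = V·X / (θ_c·X_r) = 700.0 × 2790 / (8.67 × 11500) = 19.59 m³/d.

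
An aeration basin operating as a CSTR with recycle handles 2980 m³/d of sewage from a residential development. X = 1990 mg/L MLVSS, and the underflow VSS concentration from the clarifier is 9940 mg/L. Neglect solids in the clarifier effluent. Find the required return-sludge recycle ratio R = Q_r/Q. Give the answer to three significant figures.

R ≈ 0.250

R = Q_r/Q = X/(X_r − X) = 1990 / (9940 − 1990) = 0.2503.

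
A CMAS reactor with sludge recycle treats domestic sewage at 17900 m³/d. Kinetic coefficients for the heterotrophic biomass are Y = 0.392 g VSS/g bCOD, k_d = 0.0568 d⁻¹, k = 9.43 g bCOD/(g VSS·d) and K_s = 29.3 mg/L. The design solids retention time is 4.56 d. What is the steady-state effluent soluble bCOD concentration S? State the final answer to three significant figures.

For a completely mixed reactor with recycle the Lawrence–McCarty relation gives S = K_s·(1 + k_d·θ_c) / [θ_c·(Y·k − k_d) − 1] = 29.3 × (1 + 0.0568 × 4.56) / [4.56 × (0.392 × 9.43 − 0.0568) − 1] = 36.89 / 15.60 = 2.365 mg/L.

S ≈ 2.37 mg/L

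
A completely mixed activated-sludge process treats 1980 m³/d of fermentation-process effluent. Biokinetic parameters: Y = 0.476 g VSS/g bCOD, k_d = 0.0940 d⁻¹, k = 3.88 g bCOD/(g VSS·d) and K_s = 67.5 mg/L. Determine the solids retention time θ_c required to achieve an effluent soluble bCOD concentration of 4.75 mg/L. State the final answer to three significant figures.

At the target effluent, Y k S/(K_s+S) = 0.476×3.88×4.75/72.25 = 0.1214 d⁻¹.
1/θ_c = 0.1214 − 0.0940 = 0.02742 d⁻¹, so θ_c = 36.47 d.

θ_c ≈ 36.5 d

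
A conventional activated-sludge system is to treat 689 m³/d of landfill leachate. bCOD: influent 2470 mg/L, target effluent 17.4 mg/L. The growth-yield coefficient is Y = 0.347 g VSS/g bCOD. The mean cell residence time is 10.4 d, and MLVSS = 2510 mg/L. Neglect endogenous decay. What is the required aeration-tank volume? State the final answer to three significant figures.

V ≈ 2430 m³

With k_d = 0 the design equation reduces to V = Y Q (S₀−S) θ_c / X = 0.347 × 689 × (2470 − 17.4) × 10.4 / 2510 = 2430 m³.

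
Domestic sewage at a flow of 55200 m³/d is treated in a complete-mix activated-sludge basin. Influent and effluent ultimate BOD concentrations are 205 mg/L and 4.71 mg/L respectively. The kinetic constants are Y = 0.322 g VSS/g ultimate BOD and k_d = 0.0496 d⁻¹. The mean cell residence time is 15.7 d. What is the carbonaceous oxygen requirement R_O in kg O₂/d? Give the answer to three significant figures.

R_O ≈ 8210 kg O₂/d

Observed yield with endogenous decay: Y_obs = Y / (1 + k_d·θ_c) = 0.322 / (1 + 0.0496 × 15.7) = 0.322 / 1.779 = 0.1810 g VSS/g ultimate BOD.
Mass of ultimate BOD removed per day: Q(S₀ − S) = 55200 × 200.3 g/m³ = 11056 kg/d.
P_X = Y_obs·Q·(S₀ − S) = 0.1810 × 11056 = 2001 kg VSS/d.
R_O = Q·(S₀ − S) − 1.42·P_X = 11056 − 1.42 × 2001 = 8214 kg O₂/d.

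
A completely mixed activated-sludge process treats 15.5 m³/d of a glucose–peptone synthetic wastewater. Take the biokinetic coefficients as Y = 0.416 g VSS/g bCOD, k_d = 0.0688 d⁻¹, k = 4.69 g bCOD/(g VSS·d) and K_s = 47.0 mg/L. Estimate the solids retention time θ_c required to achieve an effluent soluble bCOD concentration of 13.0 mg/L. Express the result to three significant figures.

Specific growth rate at S = 13.0 mg/L: μ = YkS/(K_s+S) = 0.416·4.69·13.0/(47.0+13.0) = 0.4227 d⁻¹.
Then 1/θ_c = μ − k_d = 0.4227 − 0.0688 = 0.3539 d⁻¹, giving θ_c = 2.825 d.

θ_c ≈ 2.83 d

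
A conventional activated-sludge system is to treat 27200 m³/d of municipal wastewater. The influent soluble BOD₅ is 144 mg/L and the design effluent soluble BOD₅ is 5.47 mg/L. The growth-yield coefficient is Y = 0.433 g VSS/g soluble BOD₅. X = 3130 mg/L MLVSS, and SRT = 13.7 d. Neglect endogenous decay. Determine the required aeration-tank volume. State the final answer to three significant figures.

V·X = Y·Q·ΔS·θ_c gives V = 0.433 × 27200 × (144 − 5.47) × 13.7 / 3130 = 7141 m³.

V ≈ 7140 m³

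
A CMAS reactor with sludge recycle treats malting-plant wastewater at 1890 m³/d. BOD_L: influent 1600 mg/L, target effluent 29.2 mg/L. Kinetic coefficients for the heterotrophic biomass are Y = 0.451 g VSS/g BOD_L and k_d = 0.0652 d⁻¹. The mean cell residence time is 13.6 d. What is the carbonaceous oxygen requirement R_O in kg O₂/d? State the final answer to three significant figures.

The observed yield is Y_obs = Y/(1 + k_d·θ_c) = 0.451 / (1 + 0.0652 × 13.6) = 0.451 / 1.887 = 0.2390 g VSS per g BOD_L removed.
Q·(S₀ − S) = 1890 × (1600 − 29.2) × 10⁻³ = 2969 kg/d removed.
Net sludge production P_X = 0.2390 × 2969 = 709.7 kg VSS/d.
R_O = Q·ΔS − 1.42 P_X = 2969 − 1008 = 1961 kg O₂/d.

R_O ≈ 1960 kg O₂/d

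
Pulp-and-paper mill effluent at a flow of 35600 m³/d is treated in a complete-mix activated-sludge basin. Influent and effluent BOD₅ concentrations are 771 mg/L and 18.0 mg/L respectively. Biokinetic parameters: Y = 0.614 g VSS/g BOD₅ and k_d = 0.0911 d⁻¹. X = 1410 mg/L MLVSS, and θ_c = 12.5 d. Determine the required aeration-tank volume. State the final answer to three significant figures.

From the SRT design equation V = Y Q (S₀−S) θ_c / [X (1 + k_d θ_c)] = 0.614 × 35600 × (771 − 18.0) × 12.5 / [1410 × (1 + 0.0911 × 12.5)] = 2.06×10^8 / 3016 = 68225 m³.

V ≈ 68200 m³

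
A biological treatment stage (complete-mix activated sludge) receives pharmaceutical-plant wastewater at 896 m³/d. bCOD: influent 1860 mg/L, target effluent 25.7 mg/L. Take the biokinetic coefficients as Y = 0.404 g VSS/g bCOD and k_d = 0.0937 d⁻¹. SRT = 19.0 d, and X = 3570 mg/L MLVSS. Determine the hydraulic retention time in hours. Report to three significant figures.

τ ≈ 34.0 h

From the SRT design equation V = Y Q (S₀−S) θ_c / [X (1 + k_d θ_c)] = 0.404 × 896 × (1860 − 25.7) × 19.0 / [3570 × (1 + 0.0937 × 19.0)] = 1.26×10^7 / 9926 = 1271 m³.
HRT = V/Q = 1271 m³ / 896 m³·d⁻¹ = 1.419 d × 24 = 34.05 h.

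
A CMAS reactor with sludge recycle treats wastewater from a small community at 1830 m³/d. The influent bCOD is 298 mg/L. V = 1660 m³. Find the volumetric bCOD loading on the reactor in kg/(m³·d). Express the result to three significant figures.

Applied bCOD load per unit volume = Q·S₀/V = (1830 × 298/1000)/1660 = 0.3285 kg bCOD·m⁻³·d⁻¹.

L_v ≈ 0.329 kg bCOD/(m³·d)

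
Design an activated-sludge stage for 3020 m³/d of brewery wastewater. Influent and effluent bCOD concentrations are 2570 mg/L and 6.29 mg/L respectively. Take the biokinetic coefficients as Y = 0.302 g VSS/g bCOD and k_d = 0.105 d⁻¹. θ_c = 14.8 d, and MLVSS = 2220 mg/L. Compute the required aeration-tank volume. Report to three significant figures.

V ≈ 6100 m³

Rearranging the biomass balance for a CMAS with decay, V = Y·Q·ΔS·θ_c / [X·(1+k_d θ_c)] = 0.302 × 3020 × (2570 − 6.29) × 14.8 / [2220 × (1 + 0.105 × 14.8)] = 3.46×10^7 / 5670 = 6103 m³.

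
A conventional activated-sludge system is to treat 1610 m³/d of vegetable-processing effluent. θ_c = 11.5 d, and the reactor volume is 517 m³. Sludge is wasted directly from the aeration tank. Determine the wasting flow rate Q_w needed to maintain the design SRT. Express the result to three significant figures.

Q_w ≈ 45.0 m³/d

With mixed-liquor wasting, θ_c = V/Q_w, so Q_w = V/θ_c = 517.0/11.5 = 44.96 m³/d.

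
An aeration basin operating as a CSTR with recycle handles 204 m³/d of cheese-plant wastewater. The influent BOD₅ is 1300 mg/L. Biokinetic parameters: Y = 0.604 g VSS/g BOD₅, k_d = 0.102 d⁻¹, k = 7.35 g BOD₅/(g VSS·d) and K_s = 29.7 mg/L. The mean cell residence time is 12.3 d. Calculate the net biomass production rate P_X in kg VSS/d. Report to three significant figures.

P_X ≈ 71.0 kg VSS/d

From the Monod/SRT balance for a CMAS, S = K_s·(1+k_d θ_c)/[θ_c·(Y k − k_d) − 1] = 29.7 × (1 + 0.102 × 12.3) / [12.3 × (0.604 × 7.35 − 0.102) − 1] = 66.96 / 52.35 = 1.279 mg/L.
Correct the yield for decay: Y_obs = Y/(1 + k_d θ_c) = 0.604 / (1 + 0.102 × 12.3) = 0.604 / 2.255 = 0.2679.
Substrate removed = Q·(S₀ − S) = 204 m³/d × (1300 − 1.28) g/m³ = 2.65×10^5 g/d = 264.9 kg/d.
Biomass produced: P_X = Y_obs·Q·ΔS = 0.2679 × 264.9 ≈ 70.98 kg VSS/d.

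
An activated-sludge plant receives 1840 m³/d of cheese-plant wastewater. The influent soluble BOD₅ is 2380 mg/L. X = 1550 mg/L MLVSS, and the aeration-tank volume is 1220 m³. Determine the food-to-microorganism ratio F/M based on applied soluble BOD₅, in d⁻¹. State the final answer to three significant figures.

F/M ≈ 2.32 d⁻¹

F/M = Q·S₀ / (V·X) = 1840 × 2380 / (1220 × 1550) = 2.316 g soluble BOD₅·(g VSS·d)⁻¹.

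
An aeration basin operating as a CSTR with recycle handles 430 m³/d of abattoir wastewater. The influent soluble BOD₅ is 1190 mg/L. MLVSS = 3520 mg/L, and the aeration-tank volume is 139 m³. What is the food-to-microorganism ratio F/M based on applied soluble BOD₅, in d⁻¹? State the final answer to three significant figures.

F/M = Q·S₀ / (V·X) = 430 × 1190 / (139.0 × 3520) = 1.046 g soluble BOD₅·(g VSS·d)⁻¹.

F/M ≈ 1.05 d⁻¹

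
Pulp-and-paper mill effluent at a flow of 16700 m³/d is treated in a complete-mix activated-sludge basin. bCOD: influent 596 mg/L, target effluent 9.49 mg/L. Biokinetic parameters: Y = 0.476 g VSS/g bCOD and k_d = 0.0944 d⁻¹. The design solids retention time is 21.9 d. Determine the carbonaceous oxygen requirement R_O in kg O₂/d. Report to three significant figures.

R_O ≈ 7640 kg O₂/d

Correct the yield for decay: Y_obs = Y/(1 + k_d θ_c) = 0.476 / (1 + 0.0944 × 21.9) = 0.476 / 3.067 = 0.1552.
Mass of bCOD removed per day: Q(S₀ − S) = 16700 × 586.5 g/m³ = 9795 kg/d.
Biomass synthesised: P_X = Y_obs × 9795 = 1520 kg VSS/d.
R_O = Q·ΔS − 1.42 P_X = 9795 − 2158 = 7636 kg O₂/d.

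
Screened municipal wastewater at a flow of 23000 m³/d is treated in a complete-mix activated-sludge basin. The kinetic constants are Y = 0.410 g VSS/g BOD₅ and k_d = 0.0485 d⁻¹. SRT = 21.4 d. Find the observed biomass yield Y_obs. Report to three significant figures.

Correct the yield for decay: Y_obs = Y/(1 + k_d θ_c) = 0.410 / (1 + 0.0485 × 21.4) = 0.410 / 2.038 = 0.2012.

Y_obs ≈ 0.201 g VSS/g BOD₅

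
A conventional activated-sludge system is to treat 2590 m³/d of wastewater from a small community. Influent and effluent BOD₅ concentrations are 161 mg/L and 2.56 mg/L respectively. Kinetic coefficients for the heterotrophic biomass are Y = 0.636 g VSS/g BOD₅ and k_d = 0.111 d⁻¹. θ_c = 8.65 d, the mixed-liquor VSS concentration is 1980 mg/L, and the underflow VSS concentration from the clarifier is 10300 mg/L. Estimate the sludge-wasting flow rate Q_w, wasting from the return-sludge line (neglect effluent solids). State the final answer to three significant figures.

Q_w ≈ 12.9 m³/d

Rearranging the biomass balance for a CMAS with decay, V = Y·Q·ΔS·θ_c / [X·(1+k_d θ_c)] = 0.636 × 2590 × (161 − 2.56) × 8.65 / [1980 × (1 + 0.111 × 8.65)] = 2.26×10^6 / 3881 = 581.7 m³.
Q_w = (V·X)/(θ_c X_r) = 581.7 × 1980 / (8.65 × 10300) = 12.93 m³/d.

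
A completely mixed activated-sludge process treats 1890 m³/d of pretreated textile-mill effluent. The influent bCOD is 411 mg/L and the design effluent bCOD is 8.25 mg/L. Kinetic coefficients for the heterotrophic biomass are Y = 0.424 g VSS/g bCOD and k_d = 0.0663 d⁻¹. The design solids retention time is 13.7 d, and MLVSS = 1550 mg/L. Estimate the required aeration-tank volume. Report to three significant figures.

V ≈ 1490 m³

From the SRT design equation V = Y Q (S₀−S) θ_c / [X (1 + k_d θ_c)] = 0.424 × 1890 × (411 − 8.25) × 13.7 / [1550 × (1 + 0.0663 × 13.7)] = 4.42×10^6 / 2958 = 1495 m³.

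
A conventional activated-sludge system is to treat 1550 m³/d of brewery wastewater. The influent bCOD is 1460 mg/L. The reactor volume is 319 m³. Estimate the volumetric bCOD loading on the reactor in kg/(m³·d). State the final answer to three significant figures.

Applied bCOD load per unit volume = Q·S₀/V = (1550 × 1460/1000)/319.0 = 7.094 kg bCOD·m⁻³·d⁻¹.

L_v ≈ 7.09 kg bCOD/(m³·d)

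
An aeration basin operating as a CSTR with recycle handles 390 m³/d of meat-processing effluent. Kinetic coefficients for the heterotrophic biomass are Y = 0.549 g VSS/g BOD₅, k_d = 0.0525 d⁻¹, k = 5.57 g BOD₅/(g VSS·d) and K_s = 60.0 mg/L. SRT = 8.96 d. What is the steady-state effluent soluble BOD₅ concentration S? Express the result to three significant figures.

Effluent substrate depends only on kinetics and SRT: S = K_s(1 + k_d θ_c) / [θ_c(Yk − k_d) − 1] = 60.0 × (1 + 0.0525 × 8.96) / [8.96 × (0.549 × 5.57 − 0.0525) − 1] = 88.22 / 25.93 = 3.403 mg/L.

S ≈ 3.40 mg/L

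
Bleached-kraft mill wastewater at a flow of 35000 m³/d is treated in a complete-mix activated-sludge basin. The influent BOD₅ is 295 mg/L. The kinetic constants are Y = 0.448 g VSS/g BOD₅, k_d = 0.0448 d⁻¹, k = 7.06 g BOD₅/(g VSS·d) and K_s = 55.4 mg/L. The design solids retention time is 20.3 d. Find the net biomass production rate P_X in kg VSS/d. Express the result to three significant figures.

Effluent substrate depends only on kinetics and SRT: S = K_s(1 + k_d θ_c) / [θ_c(Yk − k_d) − 1] = 55.4 × (1 + 0.0448 × 20.3) / [20.3 × (0.448 × 7.06 − 0.0448) − 1] = 105.8 / 62.30 = 1.698 mg/L.
Correct the yield for decay: Y_obs = Y/(1 + k_d θ_c) = 0.448 / (1 + 0.0448 × 20.3) = 0.448 / 1.909 = 0.2346.
Substrate removed = Q·(S₀ − S) = 35000 m³/d × (295 − 1.70) g/m³ = 1.03×10^7 g/d = 10266 kg/d.
P_X = Y_obs · Q(S₀ − S) = 0.2346 × 10266 = 2409 kg VSS/d.

P_X ≈ 2410 kg VSS/d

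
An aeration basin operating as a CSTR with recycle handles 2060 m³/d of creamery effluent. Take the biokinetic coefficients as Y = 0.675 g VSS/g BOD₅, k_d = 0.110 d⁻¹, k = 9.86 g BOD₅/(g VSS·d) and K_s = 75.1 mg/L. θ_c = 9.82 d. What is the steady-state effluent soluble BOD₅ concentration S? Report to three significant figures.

Effluent substrate depends only on kinetics and SRT: S = K_s(1 + k_d θ_c) / [θ_c(Yk − k_d) − 1] = 75.1 × (1 + 0.110 × 9.82) / [9.82 × (0.675 × 9.86 − 0.110) − 1] = 156.2 / 63.28 = 2.469 mg/L.

S ≈ 2.47 mg/L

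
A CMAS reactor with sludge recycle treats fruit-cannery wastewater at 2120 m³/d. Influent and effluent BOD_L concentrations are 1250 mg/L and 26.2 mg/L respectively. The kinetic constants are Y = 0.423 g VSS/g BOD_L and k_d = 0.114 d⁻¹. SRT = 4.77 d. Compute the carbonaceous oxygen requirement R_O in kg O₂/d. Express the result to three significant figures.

Observed yield with endogenous decay: Y_obs = Y / (1 + k_d·θ_c) = 0.423 / (1 + 0.114 × 4.77) = 0.423 / 1.544 = 0.2740 g VSS/g BOD_L.
ΔS = 1250 − 26.2 = 1224 mg/L, so the substrate removal rate is 2120 × 1224/1000 = 2594 kg BOD_L/d.
Net sludge production P_X = 0.2740 × 2594 = 710.9 kg VSS/d.
R_O = Q·ΔS − 1.42 P_X = 2594 − 1009 = 1585 kg O₂/d.

R_O ≈ 1580 kg O₂/d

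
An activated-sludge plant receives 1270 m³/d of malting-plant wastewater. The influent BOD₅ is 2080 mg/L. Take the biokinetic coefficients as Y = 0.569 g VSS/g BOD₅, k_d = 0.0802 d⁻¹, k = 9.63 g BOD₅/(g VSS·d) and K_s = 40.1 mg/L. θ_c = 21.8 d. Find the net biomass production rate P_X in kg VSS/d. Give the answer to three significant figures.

For a completely mixed reactor with recycle the Lawrence–McCarty relation gives S = K_s·(1 + k_d·θ_c) / [θ_c·(Y·k − k_d) − 1] = 40.1 × (1 + 0.0802 × 21.8) / [21.8 × (0.569 × 9.63 − 0.0802) − 1] = 110.2 / 116.7 = 0.9443 mg/L.
Y_obs = Y / (1 + k_d θ_c) = 0.569 / (1 + 0.0802 × 21.8) = 0.569 / 2.748 = 0.2070.
Substrate removed = Q·(S₀ − S) = 1270 m³/d × (2080 − 0.944) g/m³ = 2.64×10^6 g/d = 2640 kg/d.
P_X = Y_obs · Q(S₀ − S) = 0.2070 × 2640 = 546.6 kg VSS/d.

P_X ≈ 547 kg VSS/d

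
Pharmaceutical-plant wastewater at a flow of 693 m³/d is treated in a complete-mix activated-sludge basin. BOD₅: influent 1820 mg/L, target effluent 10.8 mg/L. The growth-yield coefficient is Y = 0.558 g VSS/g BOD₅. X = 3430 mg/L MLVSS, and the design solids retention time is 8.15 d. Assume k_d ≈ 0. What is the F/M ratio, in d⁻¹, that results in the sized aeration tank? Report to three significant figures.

F/M ≈ 0.221 d⁻¹

With k_d = 0 the design equation reduces to V = Y Q (S₀−S) θ_c / X = 0.558 × 693 × (1820 − 10.8) × 8.15 / 3430 = 1662 m³.
F/M = Q·S₀ / (V·X) = 693 × 1820 / (1662 × 3430) = 0.2212 g BOD₅·(g VSS·d)⁻¹.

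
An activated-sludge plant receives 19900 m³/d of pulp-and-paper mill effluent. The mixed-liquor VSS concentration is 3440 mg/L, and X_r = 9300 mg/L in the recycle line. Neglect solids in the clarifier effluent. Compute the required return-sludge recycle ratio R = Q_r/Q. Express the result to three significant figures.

Solids balance on the clarifier gives (1+R)X = R·X_r, so R = X/(X_r − X) = 3440 / (9300 − 3440) = 0.5870.

R ≈ 0.587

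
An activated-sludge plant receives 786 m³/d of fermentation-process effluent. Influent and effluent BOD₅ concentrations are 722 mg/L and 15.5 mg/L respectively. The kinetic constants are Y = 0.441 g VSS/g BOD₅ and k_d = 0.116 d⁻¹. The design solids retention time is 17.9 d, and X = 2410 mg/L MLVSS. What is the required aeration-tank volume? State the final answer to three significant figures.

Steady-state biomass mass balance: V·X·(1 + k_d·θ_c) = Y·Q·(S₀ − S)·θ_c, so V = 0.441 × 786 × (722 − 15.5) × 17.9 / [2410 × (1 + 0.116 × 17.9)] = 4.38×10^6 / 7414 = 591.2 m³.

V ≈ 591 m³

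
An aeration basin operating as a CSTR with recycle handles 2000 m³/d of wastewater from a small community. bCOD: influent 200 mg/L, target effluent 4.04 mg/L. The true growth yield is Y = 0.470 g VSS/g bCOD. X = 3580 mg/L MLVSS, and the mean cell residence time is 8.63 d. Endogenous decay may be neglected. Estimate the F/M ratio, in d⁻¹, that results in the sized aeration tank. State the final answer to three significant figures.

F/M ≈ 0.252 d⁻¹

Biomass mass balance (decay neglected): V·X = Y·Q·(S₀ − S)·θ_c, so V = 0.470 × 2000 × (200 − 4.04) × 8.63 / 3580 = 444.0 m³.
Food-to-microorganism ratio F/M = Q S₀ / (V X) = 2000 × 200 / (444.0 × 3580) = 0.2516 d⁻¹.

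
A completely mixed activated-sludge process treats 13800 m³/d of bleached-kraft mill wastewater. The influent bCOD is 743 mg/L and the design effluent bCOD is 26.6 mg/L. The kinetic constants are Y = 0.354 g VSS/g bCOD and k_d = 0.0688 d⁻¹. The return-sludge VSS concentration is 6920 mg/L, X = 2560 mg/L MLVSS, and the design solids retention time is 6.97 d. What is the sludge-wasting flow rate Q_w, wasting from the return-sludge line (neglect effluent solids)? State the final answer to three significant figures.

Q_w ≈ 342 m³/d

Rearranging the biomass balance for a CMAS with decay, V = Y·Q·ΔS·θ_c / [X·(1+k_d θ_c)] = 0.354 × 13800 × (743 − 26.6) × 6.97 / [2560 × (1 + 0.0688 × 6.97)] = 2.44×10^7 / 3788 = 6440 m³.
Q_w = (V·X)/(θ_c X_r) = 6440 × 2560 / (6.97 × 6920) = 341.8 m³/d.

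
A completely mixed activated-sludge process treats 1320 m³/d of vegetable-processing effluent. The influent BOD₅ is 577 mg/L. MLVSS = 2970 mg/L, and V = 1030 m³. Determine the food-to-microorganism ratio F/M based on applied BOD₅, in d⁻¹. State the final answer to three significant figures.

F/M = Q·S₀ / (V·X) = 1320 × 577 / (1030 × 2970) = 0.2490 g BOD₅·(g VSS·d)⁻¹.

F/M ≈ 0.249 d⁻¹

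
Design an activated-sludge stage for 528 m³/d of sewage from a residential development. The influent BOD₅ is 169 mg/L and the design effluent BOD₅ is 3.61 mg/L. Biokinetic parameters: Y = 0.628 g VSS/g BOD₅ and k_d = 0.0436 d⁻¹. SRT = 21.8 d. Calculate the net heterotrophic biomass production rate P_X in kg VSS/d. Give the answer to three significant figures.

P_X ≈ 28.1 kg VSS/d

The observed yield is Y_obs = Y/(1 + k_d·θ_c) = 0.628 / (1 + 0.0436 × 21.8) = 0.628 / 1.950 = 0.3220 g VSS per g BOD₅ removed.
ΔS = 169 − 3.61 = 165.4 mg/L, so the substrate removal rate is 528 × 165.4/1000 = 87.33 kg BOD₅/d.
Net biomass production P_X = Y_obs × Q·(S₀ − S) = 0.3220 × 87.33 = 28.12 kg VSS/d.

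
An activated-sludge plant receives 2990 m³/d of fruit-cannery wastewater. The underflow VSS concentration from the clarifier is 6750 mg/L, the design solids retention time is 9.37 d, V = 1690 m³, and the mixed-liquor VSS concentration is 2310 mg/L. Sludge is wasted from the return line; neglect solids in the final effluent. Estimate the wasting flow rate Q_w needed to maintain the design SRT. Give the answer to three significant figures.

Q_w ≈ 61.7 m³/d

θ_c = V·X/(Q_w·X_r) when wasting from the recycle, so Q_w = V·X/(θ_c·X_r) = 1690 × 2310 / (9.37 × 6750) = 61.72 m³/d.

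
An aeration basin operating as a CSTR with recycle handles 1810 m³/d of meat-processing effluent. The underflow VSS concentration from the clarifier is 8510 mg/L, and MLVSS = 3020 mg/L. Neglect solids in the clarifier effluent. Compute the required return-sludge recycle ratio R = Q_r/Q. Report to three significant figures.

Solids balance on the clarifier gives (1+R)X = R·X_r, so R = X/(X_r − X) = 3020 / (8510 − 3020) = 0.5501.

R ≈ 0.550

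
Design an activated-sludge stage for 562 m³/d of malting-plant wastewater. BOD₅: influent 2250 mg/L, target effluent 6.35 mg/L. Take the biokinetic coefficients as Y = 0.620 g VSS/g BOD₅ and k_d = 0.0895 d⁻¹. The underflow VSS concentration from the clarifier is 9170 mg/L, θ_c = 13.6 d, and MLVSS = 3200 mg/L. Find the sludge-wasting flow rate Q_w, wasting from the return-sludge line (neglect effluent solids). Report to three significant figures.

Steady-state biomass mass balance: V·X·(1 + k_d·θ_c) = Y·Q·(S₀ − S)·θ_c, so V = 0.620 × 562 × (2250 − 6.35) × 13.6 / [3200 × (1 + 0.0895 × 13.6)] = 1.06×10^7 / 7095 = 1499 m³.
Q_w = (V·X)/(θ_c X_r) = 1499 × 3200 / (13.6 × 9170) = 38.45 m³/d.

Q_w ≈ 38.5 m³/d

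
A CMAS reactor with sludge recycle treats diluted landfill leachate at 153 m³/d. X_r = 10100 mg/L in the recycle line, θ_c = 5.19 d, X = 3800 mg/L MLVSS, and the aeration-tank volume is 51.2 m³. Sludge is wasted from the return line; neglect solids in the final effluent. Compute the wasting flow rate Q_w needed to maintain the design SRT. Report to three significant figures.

Wasting from the return line (neglecting effluent solids): Q_w = V·X / (θ_c·X_r) = 51.20 × 3800 / (5.19 × 10100) = 3.712 m³/d.

Q_w ≈ 3.71 m³/d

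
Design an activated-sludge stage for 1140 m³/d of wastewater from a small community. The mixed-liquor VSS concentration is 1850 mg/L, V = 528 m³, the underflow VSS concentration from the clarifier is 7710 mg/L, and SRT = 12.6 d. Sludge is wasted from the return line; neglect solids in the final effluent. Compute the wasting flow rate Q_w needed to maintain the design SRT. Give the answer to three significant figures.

Q_w ≈ 10.1 m³/d

Q_w = (V·X)/(θ_c X_r) = 528.0 × 1850 / (12.6 × 7710) = 10.05 m³/d.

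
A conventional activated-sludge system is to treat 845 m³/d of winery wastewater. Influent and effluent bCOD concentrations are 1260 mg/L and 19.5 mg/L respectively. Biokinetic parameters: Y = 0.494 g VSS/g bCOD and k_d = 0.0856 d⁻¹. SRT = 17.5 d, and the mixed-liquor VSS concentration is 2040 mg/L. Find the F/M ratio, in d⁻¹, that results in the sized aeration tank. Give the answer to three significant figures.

Steady-state biomass mass balance: V·X·(1 + k_d·θ_c) = Y·Q·(S₀ − S)·θ_c, so V = 0.494 × 845 × (1260 − 19.5) × 17.5 / [2040 × (1 + 0.0856 × 17.5)] = 9.06×10^6 / 5096 = 1778 m³.
Food-to-microorganism ratio F/M = Q S₀ / (V X) = 845 × 1260 / (1778 × 2040) = 0.2935 d⁻¹.

F/M ≈ 0.293 d⁻¹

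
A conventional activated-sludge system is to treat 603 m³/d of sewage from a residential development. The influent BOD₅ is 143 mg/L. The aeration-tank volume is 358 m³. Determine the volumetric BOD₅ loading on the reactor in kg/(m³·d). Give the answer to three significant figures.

Applied BOD₅ load per unit volume = Q·S₀/V = (603 × 143/1000)/358.0 = 0.2409 kg BOD₅·m⁻³·d⁻¹.

L_v ≈ 0.241 kg BOD₅/(m³·d)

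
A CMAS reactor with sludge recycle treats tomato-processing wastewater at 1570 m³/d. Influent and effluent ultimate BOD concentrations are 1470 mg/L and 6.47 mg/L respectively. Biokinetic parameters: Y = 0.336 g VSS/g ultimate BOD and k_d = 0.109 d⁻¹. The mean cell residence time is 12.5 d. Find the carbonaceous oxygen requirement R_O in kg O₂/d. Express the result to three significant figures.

Y_obs = Y / (1 + k_d θ_c) = 0.336 / (1 + 0.109 × 12.5) = 0.336 / 2.362 = 0.1422.
ΔS = 1470 − 6.47 = 1464 mg/L, so the substrate removal rate is 1570 × 1464/1000 = 2298 kg ultimate BOD/d.
Net sludge production P_X = 0.1422 × 2298 = 326.8 kg VSS/d.
Carbonaceous O₂ demand = substrate oxidised − cell-mass equivalent = 2298 − 1.42 × 326.8 = 1834 kg O₂/d.

R_O ≈ 1830 kg O₂/d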